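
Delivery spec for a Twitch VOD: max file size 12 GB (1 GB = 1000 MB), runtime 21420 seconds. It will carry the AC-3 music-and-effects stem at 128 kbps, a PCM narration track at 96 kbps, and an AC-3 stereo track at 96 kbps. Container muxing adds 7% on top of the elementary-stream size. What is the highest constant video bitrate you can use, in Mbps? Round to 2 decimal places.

3.87 Mbps

Budget: 12 GB = 96000.0 Mb.
Stream payload after overhead: 96000.0 / 1.07 = 89719.6 Mb.
Total bitrate budget: 89719.6 Mb / 21420 s = 4.189 Mbps.
Audio total: 128 + 96 + 96 = 320 kbps = 0.320 Mbps.
Video: 4.189 − 0.320 = 3.869 Mbps.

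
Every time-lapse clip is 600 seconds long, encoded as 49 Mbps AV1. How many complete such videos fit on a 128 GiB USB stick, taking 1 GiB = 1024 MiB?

37

Per item: 49.000 Mbps × 600 s = 29,400 Mb = 3,675 MB.
Capacity: 128 GiB = 1,099,512 Mb; 37.40 items → 37 complete.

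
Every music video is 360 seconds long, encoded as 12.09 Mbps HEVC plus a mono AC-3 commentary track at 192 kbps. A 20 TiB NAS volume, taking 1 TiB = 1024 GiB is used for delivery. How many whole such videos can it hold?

39787

Audio: 192 kbps = 0.192 Mbps.
Total bitrate: 12.282 Mbps.
Per item: 12.282 Mbps × 360 s = 4,422 Mb = 552.7 MB.
Capacity: 20 TiB = 175,921,860 Mb; 39787.64 items → 39787 complete.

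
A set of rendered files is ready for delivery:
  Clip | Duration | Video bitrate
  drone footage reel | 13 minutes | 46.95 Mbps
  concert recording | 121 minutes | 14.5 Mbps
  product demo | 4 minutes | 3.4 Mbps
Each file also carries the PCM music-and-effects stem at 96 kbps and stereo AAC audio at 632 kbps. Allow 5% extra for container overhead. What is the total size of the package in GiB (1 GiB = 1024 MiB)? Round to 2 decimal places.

Audio total: 96 + 632 = 728 kbps = 0.728 Mbps.
drone footage reel: 47.678 Mbps × 780 s × 1.05 = 39048.3 Mb
concert recording: 15.228 Mbps × 7260 s × 1.05 = 116083.0 Mb
product demo: 4.128 Mbps × 240 s × 1.05 = 1040.3 Mb
Total: 156171.6 Mb = 19521.4 MB.
= 18.18 GiB.

18.18 GiB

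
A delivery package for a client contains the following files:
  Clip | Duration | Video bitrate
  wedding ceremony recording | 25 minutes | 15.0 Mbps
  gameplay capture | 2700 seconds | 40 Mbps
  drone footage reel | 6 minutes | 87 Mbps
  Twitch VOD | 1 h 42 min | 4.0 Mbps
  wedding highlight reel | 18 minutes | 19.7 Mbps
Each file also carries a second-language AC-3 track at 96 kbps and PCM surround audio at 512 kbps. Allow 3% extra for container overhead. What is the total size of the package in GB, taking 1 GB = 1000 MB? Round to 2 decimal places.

27.65 GB

Audio total: 96 + 512 = 608 kbps = 0.608 Mbps.
wedding ceremony recording: 15.608 Mbps × 1500 s × 1.03 = 24114.4 Mb
gameplay capture: 40.608 Mbps × 2700 s × 1.03 = 112930.8 Mb
drone footage reel: 87.608 Mbps × 360 s × 1.03 = 32485.0 Mb
Twitch VOD: 4.608 Mbps × 6120 s × 1.03 = 29047.0 Mb
wedding highlight reel: 20.308 Mbps × 1080 s × 1.03 = 22590.6 Mb
Total: 221167.9 Mb = 27646.0 MB.
= 27.65 GB.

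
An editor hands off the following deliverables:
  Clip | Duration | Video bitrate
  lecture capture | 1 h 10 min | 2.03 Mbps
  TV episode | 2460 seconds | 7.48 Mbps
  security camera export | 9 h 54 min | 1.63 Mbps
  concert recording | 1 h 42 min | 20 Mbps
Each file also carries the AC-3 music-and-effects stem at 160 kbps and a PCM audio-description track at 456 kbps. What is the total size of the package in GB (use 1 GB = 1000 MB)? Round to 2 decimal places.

Audio total: 160 + 456 = 616 kbps = 0.616 Mbps.
lecture capture: 2.646 Mbps × 4200 s = 11113.2 Mb
TV episode: 8.096 Mbps × 2460 s = 19916.2 Mb
security camera export: 2.246 Mbps × 35640 s = 80047.4 Mb
concert recording: 20.616 Mbps × 6120 s = 126169.9 Mb
Total: 237246.7 Mb = 29655.8 MB.
= 29.66 GB.

29.66 GB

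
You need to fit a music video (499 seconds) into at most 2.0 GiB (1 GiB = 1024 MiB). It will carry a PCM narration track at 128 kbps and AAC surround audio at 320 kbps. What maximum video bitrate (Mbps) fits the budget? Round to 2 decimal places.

33.98 Mbps

Budget: 2.0 GiB = 17179.9 Mb.
Total bitrate budget: 17179.9 Mb / 499 s = 34.429 Mbps.
Audio total: 128 + 320 = 448 kbps = 0.448 Mbps.
Video: 34.429 − 0.448 = 33.981 Mbps.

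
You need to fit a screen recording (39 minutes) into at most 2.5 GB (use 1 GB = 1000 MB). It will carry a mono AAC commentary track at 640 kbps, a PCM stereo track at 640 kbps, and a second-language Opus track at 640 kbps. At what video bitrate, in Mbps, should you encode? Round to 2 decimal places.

Budget: 2.5 GB = 20000.0 Mb.
39 min = 2340 s
Total bitrate budget: 20000.0 Mb / 2340 s = 8.547 Mbps.
Audio total: 640 + 640 + 640 = 1920 kbps = 1.920 Mbps.
Video: 8.547 − 1.920 = 6.627 Mbps.

6.63 Mbps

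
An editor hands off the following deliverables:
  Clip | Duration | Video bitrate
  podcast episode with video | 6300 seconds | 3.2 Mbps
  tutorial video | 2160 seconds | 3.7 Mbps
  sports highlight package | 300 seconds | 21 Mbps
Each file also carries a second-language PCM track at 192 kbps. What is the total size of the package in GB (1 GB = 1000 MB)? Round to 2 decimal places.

4.52 GB

Audio: 192 kbps = 0.192 Mbps.
podcast episode with video: 3.392 Mbps × 6300 s = 21369.6 Mb
tutorial video: 3.892 Mbps × 2160 s = 8406.7 Mb
sports highlight package: 21.192 Mbps × 300 s = 6357.6 Mb
Total: 36133.9 Mb = 4516.7 MB.
= 4.517 GB.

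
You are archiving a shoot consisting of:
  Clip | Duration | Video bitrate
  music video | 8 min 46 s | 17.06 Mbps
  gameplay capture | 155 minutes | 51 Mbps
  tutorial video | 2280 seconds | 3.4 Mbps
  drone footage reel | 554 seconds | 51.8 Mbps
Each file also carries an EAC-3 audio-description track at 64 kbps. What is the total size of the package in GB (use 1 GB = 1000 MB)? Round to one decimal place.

Audio: 64 kbps = 0.064 Mbps.
music video: 17.124 Mbps × 526 s = 9007.2 Mb
gameplay capture: 51.064 Mbps × 9300 s = 474895.2 Mb
tutorial video: 3.464 Mbps × 2280 s = 7897.9 Mb
drone footage reel: 51.864 Mbps × 554 s = 28732.7 Mb
Total: 520533.0 Mb = 65066.6 MB.
= 65.07 GB.

65.1 GB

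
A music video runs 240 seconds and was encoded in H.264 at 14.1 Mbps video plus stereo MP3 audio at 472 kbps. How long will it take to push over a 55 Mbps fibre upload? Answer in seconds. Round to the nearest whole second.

64 seconds

Audio: 472 kbps = 0.472 Mbps.
Total bitrate: 14.572 Mbps.
File: 14.572 Mbps × 240 s = 3497.3 Mb.
At 55 Mbps: 3497.3 / 55 = 63.6 s ≈ 63.6 seconds.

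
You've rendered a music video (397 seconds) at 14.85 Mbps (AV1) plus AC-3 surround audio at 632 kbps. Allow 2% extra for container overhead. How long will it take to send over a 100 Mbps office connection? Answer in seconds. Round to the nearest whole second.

Audio: 632 kbps = 0.632 Mbps.
Total bitrate: 15.482 Mbps.
File: 15.482 Mbps × 397 s = 6146.4 Mb.
With 2% container overhead: ×1.02. → 6269.3 Mb.
At 100 Mbps: 6269.3 / 100 = 62.7 s ≈ 62.7 seconds.

63 seconds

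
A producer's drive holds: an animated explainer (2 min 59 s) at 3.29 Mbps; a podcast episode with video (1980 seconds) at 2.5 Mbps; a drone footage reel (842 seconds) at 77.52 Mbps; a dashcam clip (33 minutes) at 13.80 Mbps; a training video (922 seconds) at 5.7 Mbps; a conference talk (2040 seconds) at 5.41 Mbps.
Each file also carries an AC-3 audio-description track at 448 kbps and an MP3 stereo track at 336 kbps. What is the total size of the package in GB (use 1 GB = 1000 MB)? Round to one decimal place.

Audio total: 448 + 336 = 784 kbps = 0.784 Mbps.
animated explainer: 4.074 Mbps × 179 s = 729.2 Mb
podcast episode with video: 3.284 Mbps × 1980 s = 6502.3 Mb
drone footage reel: 78.304 Mbps × 842 s = 65932.0 Mb
dashcam clip: 14.584 Mbps × 1980 s = 28876.3 Mb
training video: 6.484 Mbps × 922 s = 5978.2 Mb
conference talk: 6.194 Mbps × 2040 s = 12635.8 Mb
Total: 120653.9 Mb = 15081.7 MB.
= 15.08 GB.

15.1 GB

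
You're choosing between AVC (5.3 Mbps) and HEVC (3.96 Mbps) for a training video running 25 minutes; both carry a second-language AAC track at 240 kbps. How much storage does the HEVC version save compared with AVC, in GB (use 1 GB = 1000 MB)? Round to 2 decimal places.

25 min = 1500 s
Audio: 240 kbps = 0.240 Mbps.
AVC: 5.540 Mbps × 1500 s = 8310.0 Mb = 1.039 GB.
HEVC: 4.200 Mbps × 1500 s = 6300.0 Mb = 0.787 GB.
Saving: 1.039 − 0.787 = 0.251 GB.

0.25 GB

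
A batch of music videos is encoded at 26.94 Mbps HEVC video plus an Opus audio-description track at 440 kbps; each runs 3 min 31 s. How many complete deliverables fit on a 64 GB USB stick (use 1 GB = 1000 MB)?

88

3 min 31 s = 211 s
Audio: 440 kbps = 0.440 Mbps.
Total bitrate: 27.380 Mbps.
Per item: 27.380 Mbps × 211 s = 5,777 Mb = 722.1 MB.
Capacity: 64 GB = 512,000 Mb; 88.62 items → 88 complete.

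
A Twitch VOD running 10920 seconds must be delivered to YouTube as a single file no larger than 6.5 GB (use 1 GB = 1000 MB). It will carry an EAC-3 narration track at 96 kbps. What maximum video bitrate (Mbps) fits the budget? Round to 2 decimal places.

4.67 Mbps

Budget: 6.5 GB = 52000.0 Mb.
Total bitrate budget: 52000.0 Mb / 10920 s = 4.762 Mbps.
Audio: 96 kbps = 0.096 Mbps.
Video: 4.762 − 0.096 = 4.666 Mbps.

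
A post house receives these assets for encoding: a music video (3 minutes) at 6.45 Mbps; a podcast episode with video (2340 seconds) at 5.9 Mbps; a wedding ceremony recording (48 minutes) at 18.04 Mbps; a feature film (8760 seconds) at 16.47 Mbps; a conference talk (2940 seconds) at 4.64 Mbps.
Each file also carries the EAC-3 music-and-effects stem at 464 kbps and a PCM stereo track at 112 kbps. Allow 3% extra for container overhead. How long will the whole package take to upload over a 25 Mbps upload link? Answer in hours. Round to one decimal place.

2.7 hours

Audio total: 464 + 112 = 576 kbps = 0.576 Mbps.
music video: 7.026 Mbps × 180 s × 1.03 = 1302.6 Mb
podcast episode with video: 6.476 Mbps × 2340 s × 1.03 = 15608.5 Mb
wedding ceremony recording: 18.616 Mbps × 2880 s × 1.03 = 55222.5 Mb
feature film: 17.046 Mbps × 8760 s × 1.03 = 153802.6 Mb
conference talk: 5.216 Mbps × 2940 s × 1.03 = 15795.1 Mb
Total: 241731.3 Mb = 30216.4 MB.
At 25 Mbps: 241731.3 / 25 = 9669 s ≈ 2.69 hours.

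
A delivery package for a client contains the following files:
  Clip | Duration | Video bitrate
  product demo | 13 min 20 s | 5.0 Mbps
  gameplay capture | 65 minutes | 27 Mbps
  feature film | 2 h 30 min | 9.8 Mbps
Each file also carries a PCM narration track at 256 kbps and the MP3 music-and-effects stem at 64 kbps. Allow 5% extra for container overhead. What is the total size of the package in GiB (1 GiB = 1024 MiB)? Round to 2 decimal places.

Audio total: 256 + 64 = 320 kbps = 0.320 Mbps.
product demo: 5.320 Mbps × 800 s × 1.05 = 4468.8 Mb
gameplay capture: 27.320 Mbps × 3900 s × 1.05 = 111875.4 Mb
feature film: 10.120 Mbps × 9000 s × 1.05 = 95634.0 Mb
Total: 211978.2 Mb = 26497.3 MB.
= 24.68 GiB.

24.68 GiB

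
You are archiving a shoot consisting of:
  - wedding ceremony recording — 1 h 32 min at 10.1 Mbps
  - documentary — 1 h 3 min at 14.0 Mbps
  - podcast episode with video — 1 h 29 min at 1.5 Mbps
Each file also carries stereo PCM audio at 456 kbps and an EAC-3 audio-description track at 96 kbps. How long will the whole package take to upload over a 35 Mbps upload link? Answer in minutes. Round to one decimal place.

59.4 minutes

Audio total: 456 + 96 = 552 kbps = 0.552 Mbps.
wedding ceremony recording: 10.652 Mbps × 5520 s = 58799.0 Mb
documentary: 14.552 Mbps × 3780 s = 55006.6 Mb
podcast episode with video: 2.052 Mbps × 5340 s = 10957.7 Mb
Total: 124763.3 Mb = 15595.4 MB.
At 35 Mbps: 124763.3 / 35 = 3565 s ≈ 59.4 minutes.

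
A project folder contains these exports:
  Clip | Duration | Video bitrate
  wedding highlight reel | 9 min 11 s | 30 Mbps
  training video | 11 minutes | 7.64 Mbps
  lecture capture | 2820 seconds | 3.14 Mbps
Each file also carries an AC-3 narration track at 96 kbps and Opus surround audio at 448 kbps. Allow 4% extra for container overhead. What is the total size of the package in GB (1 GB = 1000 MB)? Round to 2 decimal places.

Audio total: 96 + 448 = 544 kbps = 0.544 Mbps.
wedding highlight reel: 30.544 Mbps × 551 s × 1.04 = 17502.9 Mb
training video: 8.184 Mbps × 660 s × 1.04 = 5617.5 Mb
lecture capture: 3.684 Mbps × 2820 s × 1.04 = 10804.4 Mb
Total: 33924.9 Mb = 4240.6 MB.
= 4.241 GB.

4.24 GB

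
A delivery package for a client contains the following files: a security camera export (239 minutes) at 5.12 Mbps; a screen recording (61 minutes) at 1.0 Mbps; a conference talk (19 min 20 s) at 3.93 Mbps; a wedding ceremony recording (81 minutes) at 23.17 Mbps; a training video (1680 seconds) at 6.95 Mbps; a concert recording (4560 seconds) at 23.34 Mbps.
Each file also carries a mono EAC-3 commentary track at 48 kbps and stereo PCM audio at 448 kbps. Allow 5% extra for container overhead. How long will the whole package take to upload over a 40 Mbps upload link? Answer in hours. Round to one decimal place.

Audio total: 48 + 448 = 496 kbps = 0.496 Mbps.
security camera export: 5.616 Mbps × 14340 s × 1.05 = 84560.1 Mb
screen recording: 1.496 Mbps × 3660 s × 1.05 = 5749.1 Mb
conference talk: 4.426 Mbps × 1160 s × 1.05 = 5390.9 Mb
wedding ceremony recording: 23.666 Mbps × 4860 s × 1.05 = 120767.6 Mb
training video: 7.446 Mbps × 1680 s × 1.05 = 13134.7 Mb
concert recording: 23.836 Mbps × 4560 s × 1.05 = 114126.8 Mb
Total: 343729.2 Mb = 42966.2 MB.
At 40 Mbps: 343729.2 / 40 = 8593 s ≈ 2.39 hours.

2.4 hours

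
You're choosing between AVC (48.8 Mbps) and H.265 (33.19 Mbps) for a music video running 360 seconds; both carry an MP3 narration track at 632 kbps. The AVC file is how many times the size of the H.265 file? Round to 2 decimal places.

Audio: 632 kbps = 0.632 Mbps.
AVC: 49.432 Mbps × 360 s = 17795.5 Mb = 2.072 GiB.
H.265: 33.822 Mbps × 360 s = 12175.9 Mb = 1.417 GiB.
Ratio: 2.072 / 1.417 = 1.462.

1.46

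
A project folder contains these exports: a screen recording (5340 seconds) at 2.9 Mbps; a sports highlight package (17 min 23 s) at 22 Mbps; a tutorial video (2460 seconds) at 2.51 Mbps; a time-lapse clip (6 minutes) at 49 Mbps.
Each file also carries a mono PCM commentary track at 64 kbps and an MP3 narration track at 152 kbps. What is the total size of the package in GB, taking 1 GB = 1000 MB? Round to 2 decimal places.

8.03 GB

Audio total: 64 + 152 = 216 kbps = 0.216 Mbps.
screen recording: 3.116 Mbps × 5340 s = 16639.4 Mb
sports highlight package: 22.216 Mbps × 1043 s = 23171.3 Mb
tutorial video: 2.726 Mbps × 2460 s = 6706.0 Mb
time-lapse clip: 49.216 Mbps × 360 s = 17717.8 Mb
Total: 64234.4 Mb = 8029.3 MB.
= 8.029 GB.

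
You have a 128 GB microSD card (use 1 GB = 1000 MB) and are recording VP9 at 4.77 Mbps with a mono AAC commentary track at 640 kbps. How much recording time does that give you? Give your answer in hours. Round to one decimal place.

Audio: 640 kbps = 0.640 Mbps.
Total bitrate: 4.77 + 0.640 = 5.410 Mbps.
Capacity: 128 GB = 1,024,000 Mb.
Recording time: 1,024,000 / 5.410 = 189,279 s ≈ 52.6 hours.

52.6 hours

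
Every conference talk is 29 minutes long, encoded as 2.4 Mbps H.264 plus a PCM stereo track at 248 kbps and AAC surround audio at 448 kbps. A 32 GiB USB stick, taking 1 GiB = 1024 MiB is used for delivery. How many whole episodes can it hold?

51

29 min = 1740 s
Audio total: 248 + 448 = 696 kbps = 0.696 Mbps.
Total bitrate: 3.096 Mbps.
Per item: 3.096 Mbps × 1740 s = 5,387 Mb = 673.4 MB.
Capacity: 32 GiB = 274,878 Mb; 51.03 items → 51 complete.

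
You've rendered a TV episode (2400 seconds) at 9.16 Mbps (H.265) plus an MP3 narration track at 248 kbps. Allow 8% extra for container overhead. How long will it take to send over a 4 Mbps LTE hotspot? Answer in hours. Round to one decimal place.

1.7 hours

Audio: 248 kbps = 0.248 Mbps.
Total bitrate: 9.408 Mbps.
File: 9.408 Mbps × 2400 s = 22579.2 Mb.
With 8% container overhead: ×1.08. → 24385.5 Mb.
At 4 Mbps: 24385.5 / 4 = 6096.4 s ≈ 1.69 hours.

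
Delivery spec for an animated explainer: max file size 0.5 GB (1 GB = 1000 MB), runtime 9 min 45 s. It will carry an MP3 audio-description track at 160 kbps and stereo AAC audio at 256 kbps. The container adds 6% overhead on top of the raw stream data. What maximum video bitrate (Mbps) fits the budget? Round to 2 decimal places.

6.03 Mbps

Budget: 0.5 GB = 4000.0 Mb.
Stream payload after overhead: 4000.0 / 1.06 = 3773.6 Mb.
9 min 45 s = 585 s
Total bitrate budget: 3773.6 Mb / 585 s = 6.451 Mbps.
Audio total: 160 + 256 = 416 kbps = 0.416 Mbps.
Video: 6.451 − 0.416 = 6.035 Mbps.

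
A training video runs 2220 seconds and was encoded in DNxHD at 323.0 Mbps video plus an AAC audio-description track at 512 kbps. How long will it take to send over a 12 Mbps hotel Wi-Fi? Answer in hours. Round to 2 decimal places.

Audio: 512 kbps = 0.512 Mbps.
Total bitrate: 323.512 Mbps.
File: 323.512 Mbps × 2220 s = 718196.6 Mb.
At 12 Mbps: 718196.6 / 12 = 59849.7 s ≈ 16.6 hours.

16.62 hours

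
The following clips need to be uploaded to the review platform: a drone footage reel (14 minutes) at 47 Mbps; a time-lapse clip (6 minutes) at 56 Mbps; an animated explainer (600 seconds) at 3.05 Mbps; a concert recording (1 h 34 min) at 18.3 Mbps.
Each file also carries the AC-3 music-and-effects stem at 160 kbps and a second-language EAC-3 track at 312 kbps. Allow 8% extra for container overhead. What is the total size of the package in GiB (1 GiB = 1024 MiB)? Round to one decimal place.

Audio total: 160 + 312 = 472 kbps = 0.472 Mbps.
drone footage reel: 47.472 Mbps × 840 s × 1.08 = 43066.6 Mb
time-lapse clip: 56.472 Mbps × 360 s × 1.08 = 21956.3 Mb
animated explainer: 3.522 Mbps × 600 s × 1.08 = 2282.3 Mb
concert recording: 18.772 Mbps × 5640 s × 1.08 = 114344.0 Mb
Total: 181649.2 Mb = 22706.1 MB.
= 21.15 GiB.

21.1 GiB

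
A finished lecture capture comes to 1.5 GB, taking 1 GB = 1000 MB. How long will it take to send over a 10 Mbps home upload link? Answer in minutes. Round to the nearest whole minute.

File: 1.5 GB = 12000.0 Mb.
At 10 Mbps: 12000.0 / 10 = 1200.0 s ≈ 20 minutes.

20 minutes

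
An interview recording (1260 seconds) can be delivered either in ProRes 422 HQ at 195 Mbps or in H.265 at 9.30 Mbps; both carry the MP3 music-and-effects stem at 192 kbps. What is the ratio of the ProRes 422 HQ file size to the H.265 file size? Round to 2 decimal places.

20.56

Audio: 192 kbps = 0.192 Mbps.
ProRes 422 HQ: 195.192 Mbps × 1260 s = 245941.9 Mb = 30.743 GB.
H.265: 9.492 Mbps × 1260 s = 11959.9 Mb = 1.495 GB.
Ratio: 30.743 / 1.495 = 20.564.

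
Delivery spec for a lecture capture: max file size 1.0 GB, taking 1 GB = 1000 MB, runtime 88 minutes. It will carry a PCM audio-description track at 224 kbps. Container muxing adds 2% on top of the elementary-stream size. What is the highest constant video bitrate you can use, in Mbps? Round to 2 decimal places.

Budget: 1.0 GB = 8000.0 Mb.
Stream payload after overhead: 8000.0 / 1.02 = 7843.1 Mb.
88 min = 5280 s
Total bitrate budget: 7843.1 Mb / 5280 s = 1.485 Mbps.
Audio: 224 kbps = 0.224 Mbps.
Video: 1.485 − 0.224 = 1.261 Mbps.

1.26 Mbps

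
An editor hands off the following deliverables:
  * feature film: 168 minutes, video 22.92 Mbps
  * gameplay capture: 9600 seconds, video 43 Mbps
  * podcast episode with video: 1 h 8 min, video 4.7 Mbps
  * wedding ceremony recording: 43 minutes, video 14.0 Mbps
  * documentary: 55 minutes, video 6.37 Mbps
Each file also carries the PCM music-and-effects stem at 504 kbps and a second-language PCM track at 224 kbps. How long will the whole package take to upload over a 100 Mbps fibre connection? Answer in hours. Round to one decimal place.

2.1 hours

Audio total: 504 + 224 = 728 kbps = 0.728 Mbps.
feature film: 23.648 Mbps × 10080 s = 238371.8 Mb
gameplay capture: 43.728 Mbps × 9600 s = 419788.8 Mb
podcast episode with video: 5.428 Mbps × 4080 s = 22146.2 Mb
wedding ceremony recording: 14.728 Mbps × 2580 s = 37998.2 Mb
documentary: 7.098 Mbps × 3300 s = 23423.4 Mb
Total: 741728.5 Mb = 92716.1 MB.
At 100 Mbps: 741728.5 / 100 = 7417 s ≈ 2.06 hours.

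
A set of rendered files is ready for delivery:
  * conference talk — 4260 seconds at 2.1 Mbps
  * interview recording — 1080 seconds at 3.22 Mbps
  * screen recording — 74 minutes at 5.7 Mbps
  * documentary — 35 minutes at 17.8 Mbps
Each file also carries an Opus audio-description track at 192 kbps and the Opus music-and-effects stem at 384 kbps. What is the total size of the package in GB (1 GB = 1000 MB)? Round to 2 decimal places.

Audio total: 192 + 384 = 576 kbps = 0.576 Mbps.
conference talk: 2.676 Mbps × 4260 s = 11399.8 Mb
interview recording: 3.796 Mbps × 1080 s = 4099.7 Mb
screen recording: 6.276 Mbps × 4440 s = 27865.4 Mb
documentary: 18.376 Mbps × 2100 s = 38589.6 Mb
Total: 81954.5 Mb = 10244.3 MB.
= 10.24 GB.

10.24 GB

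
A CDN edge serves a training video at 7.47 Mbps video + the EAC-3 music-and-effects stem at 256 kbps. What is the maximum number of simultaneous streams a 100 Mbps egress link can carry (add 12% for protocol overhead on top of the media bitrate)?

Audio: 256 kbps = 0.256 Mbps.
Per-viewer media rate: 7.726 Mbps.
On the wire with 12% overhead: 8.653 Mbps.
100 Mbps = 100.0 Mbps; 100.0 / 8.653 = 11.56 → 11 viewers.

11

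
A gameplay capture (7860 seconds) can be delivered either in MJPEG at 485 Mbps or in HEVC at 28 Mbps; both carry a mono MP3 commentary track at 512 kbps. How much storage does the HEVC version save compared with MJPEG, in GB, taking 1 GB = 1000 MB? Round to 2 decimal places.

449.00 GB

Audio: 512 kbps = 0.512 Mbps.
MJPEG: 485.512 Mbps × 7860 s = 3816124.3 Mb = 477.016 GB.
HEVC: 28.512 Mbps × 7860 s = 224104.3 Mb = 28.013 GB.
Saving: 477.016 − 28.013 = 449.002 GB.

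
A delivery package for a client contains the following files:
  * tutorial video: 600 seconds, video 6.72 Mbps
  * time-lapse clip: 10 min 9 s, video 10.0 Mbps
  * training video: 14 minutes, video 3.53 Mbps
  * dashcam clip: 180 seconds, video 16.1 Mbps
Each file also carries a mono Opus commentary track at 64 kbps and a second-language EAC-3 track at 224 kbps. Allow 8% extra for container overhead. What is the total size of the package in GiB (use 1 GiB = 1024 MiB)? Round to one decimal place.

Audio total: 64 + 224 = 288 kbps = 0.288 Mbps.
tutorial video: 7.008 Mbps × 600 s × 1.08 = 4541.2 Mb
time-lapse clip: 10.288 Mbps × 609 s × 1.08 = 6766.6 Mb
training video: 3.818 Mbps × 840 s × 1.08 = 3463.7 Mb
dashcam clip: 16.388 Mbps × 180 s × 1.08 = 3185.8 Mb
Total: 17957.3 Mb = 2244.7 MB.
= 2.091 GiB.

2.1 GiB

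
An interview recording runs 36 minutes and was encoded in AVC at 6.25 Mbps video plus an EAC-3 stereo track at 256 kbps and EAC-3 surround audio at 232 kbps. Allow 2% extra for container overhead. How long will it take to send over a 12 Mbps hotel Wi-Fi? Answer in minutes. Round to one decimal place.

36 min = 2160 s
Audio total: 256 + 232 = 488 kbps = 0.488 Mbps.
Total bitrate: 6.738 Mbps.
File: 6.738 Mbps × 2160 s = 14554.1 Mb.
With 2% container overhead: ×1.02. → 14845.2 Mb.
At 12 Mbps: 14845.2 / 12 = 1237.1 s ≈ 20.6 minutes.

20.6 minutes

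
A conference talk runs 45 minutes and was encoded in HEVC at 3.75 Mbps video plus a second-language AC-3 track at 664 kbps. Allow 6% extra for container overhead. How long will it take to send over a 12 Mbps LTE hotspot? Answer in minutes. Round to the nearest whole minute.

18 minutes

45 min = 2700 s
Audio: 664 kbps = 0.664 Mbps.
Total bitrate: 4.414 Mbps.
File: 4.414 Mbps × 2700 s = 11917.8 Mb.
With 6% container overhead: ×1.06. → 12632.9 Mb.
At 12 Mbps: 12632.9 / 12 = 1052.7 s ≈ 17.5 minutes.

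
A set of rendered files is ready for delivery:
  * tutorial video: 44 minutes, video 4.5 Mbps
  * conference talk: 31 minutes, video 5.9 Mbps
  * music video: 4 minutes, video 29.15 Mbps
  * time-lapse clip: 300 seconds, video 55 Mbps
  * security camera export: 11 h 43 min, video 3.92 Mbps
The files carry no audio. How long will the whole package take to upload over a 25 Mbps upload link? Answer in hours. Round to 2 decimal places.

tutorial video: 4.500 Mbps × 2640 s = 11880.0 Mb
conference talk: 5.900 Mbps × 1860 s = 10974.0 Mb
music video: 29.150 Mbps × 240 s = 6996.0 Mb
time-lapse clip: 55.000 Mbps × 300 s = 16500.0 Mb
security camera export: 3.920 Mbps × 42180 s = 165345.6 Mb
Total: 211695.6 Mb = 26462.0 MB.
At 25 Mbps: 211695.6 / 25 = 8468 s ≈ 2.35 hours.

2.35 hours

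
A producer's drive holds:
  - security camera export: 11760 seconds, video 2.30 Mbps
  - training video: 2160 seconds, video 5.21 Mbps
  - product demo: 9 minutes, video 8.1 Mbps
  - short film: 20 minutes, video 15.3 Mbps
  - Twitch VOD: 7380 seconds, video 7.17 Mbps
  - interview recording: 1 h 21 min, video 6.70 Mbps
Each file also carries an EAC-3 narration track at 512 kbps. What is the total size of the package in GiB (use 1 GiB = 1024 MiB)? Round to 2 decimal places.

18.72 GiB

Audio: 512 kbps = 0.512 Mbps.
security camera export: 2.812 Mbps × 11760 s = 33069.1 Mb
training video: 5.722 Mbps × 2160 s = 12359.5 Mb
product demo: 8.612 Mbps × 540 s = 4650.5 Mb
short film: 15.812 Mbps × 1200 s = 18974.4 Mb
Twitch VOD: 7.682 Mbps × 7380 s = 56693.2 Mb
interview recording: 7.212 Mbps × 4860 s = 35050.3 Mb
Total: 160797.0 Mb = 20099.6 MB.
= 18.72 GiB.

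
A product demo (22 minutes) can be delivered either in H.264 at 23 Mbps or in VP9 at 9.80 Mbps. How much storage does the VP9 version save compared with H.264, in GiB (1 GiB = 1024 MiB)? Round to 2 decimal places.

22 min = 1320 s
H.264: 23.000 Mbps × 1320 s = 30360.0 Mb = 3.534 GiB.
VP9: 9.800 Mbps × 1320 s = 12936.0 Mb = 1.506 GiB.
Saving: 3.534 − 1.506 = 2.028 GiB.

2.03 GiB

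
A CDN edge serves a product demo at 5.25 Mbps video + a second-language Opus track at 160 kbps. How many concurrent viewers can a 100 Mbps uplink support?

18

Audio: 160 kbps = 0.160 Mbps.
Per-viewer media rate: 5.410 Mbps.
100 Mbps = 100.0 Mbps; 100.0 / 5.410 = 18.48 → 18 viewers.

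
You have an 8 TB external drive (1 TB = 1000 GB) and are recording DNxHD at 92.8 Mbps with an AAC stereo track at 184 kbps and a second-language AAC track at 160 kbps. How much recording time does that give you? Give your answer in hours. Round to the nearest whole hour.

191 hours

Audio total: 184 + 160 = 344 kbps = 0.344 Mbps.
Total bitrate: 92.8 + 0.344 = 93.144 Mbps.
Capacity: 8 TB = 64,000,000 Mb.
Recording time: 64,000,000 / 93.144 = 687,108 s ≈ 191 hours.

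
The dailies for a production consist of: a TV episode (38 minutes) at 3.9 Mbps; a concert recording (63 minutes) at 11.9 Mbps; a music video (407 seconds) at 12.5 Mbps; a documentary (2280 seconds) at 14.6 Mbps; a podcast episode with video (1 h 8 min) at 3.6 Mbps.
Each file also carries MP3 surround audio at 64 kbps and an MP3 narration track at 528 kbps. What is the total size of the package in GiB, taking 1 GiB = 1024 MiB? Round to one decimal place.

Audio total: 64 + 528 = 592 kbps = 0.592 Mbps.
TV episode: 4.492 Mbps × 2280 s = 10241.8 Mb
concert recording: 12.492 Mbps × 3780 s = 47219.8 Mb
music video: 13.092 Mbps × 407 s = 5328.4 Mb
documentary: 15.192 Mbps × 2280 s = 34637.8 Mb
podcast episode with video: 4.192 Mbps × 4080 s = 17103.4 Mb
Total: 114531.1 Mb = 14316.4 MB.
= 13.33 GiB.

13.3 GiB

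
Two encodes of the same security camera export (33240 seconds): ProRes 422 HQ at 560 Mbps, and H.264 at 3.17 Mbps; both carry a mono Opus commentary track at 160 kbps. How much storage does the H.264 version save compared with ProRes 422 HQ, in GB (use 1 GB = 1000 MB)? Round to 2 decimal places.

2313.63 GB

Audio: 160 kbps = 0.160 Mbps.
ProRes 422 HQ: 560.160 Mbps × 33240 s = 18619718.4 Mb = 2327.465 GB.
H.264: 3.330 Mbps × 33240 s = 110689.2 Mb = 13.836 GB.
Saving: 2327.465 − 13.836 = 2313.629 GB.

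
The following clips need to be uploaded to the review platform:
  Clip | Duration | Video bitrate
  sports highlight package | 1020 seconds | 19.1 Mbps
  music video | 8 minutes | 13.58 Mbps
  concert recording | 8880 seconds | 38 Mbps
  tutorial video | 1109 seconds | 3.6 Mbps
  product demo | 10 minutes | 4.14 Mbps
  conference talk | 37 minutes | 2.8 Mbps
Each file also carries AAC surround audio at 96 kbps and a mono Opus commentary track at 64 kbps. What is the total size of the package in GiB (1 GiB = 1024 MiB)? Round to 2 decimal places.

Audio total: 96 + 64 = 160 kbps = 0.160 Mbps.
sports highlight package: 19.260 Mbps × 1020 s = 19645.2 Mb
music video: 13.740 Mbps × 480 s = 6595.2 Mb
concert recording: 38.160 Mbps × 8880 s = 338860.8 Mb
tutorial video: 3.760 Mbps × 1109 s = 4169.8 Mb
product demo: 4.300 Mbps × 600 s = 2580.0 Mb
conference talk: 2.960 Mbps × 2220 s = 6571.2 Mb
Total: 378422.2 Mb = 47302.8 MB.
= 44.05 GiB.

44.05 GiB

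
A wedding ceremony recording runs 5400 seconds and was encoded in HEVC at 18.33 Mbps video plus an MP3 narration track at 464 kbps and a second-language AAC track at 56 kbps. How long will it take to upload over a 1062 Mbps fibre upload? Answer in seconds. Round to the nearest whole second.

96 seconds

Audio total: 464 + 56 = 520 kbps = 0.520 Mbps.
Total bitrate: 18.850 Mbps.
File: 18.850 Mbps × 5400 s = 101790.0 Mb.
At 1062 Mbps: 101790.0 / 1062 = 95.8 s ≈ 95.8 seconds.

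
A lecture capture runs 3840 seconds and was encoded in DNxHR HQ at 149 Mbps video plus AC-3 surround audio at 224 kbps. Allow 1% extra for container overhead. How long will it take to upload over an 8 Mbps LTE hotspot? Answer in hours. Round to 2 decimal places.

Audio: 224 kbps = 0.224 Mbps.
Total bitrate: 149.224 Mbps.
File: 149.224 Mbps × 3840 s = 573020.2 Mb.
With 1% container overhead: ×1.01. → 578750.4 Mb.
At 8 Mbps: 578750.4 / 8 = 72343.8 s ≈ 20.1 hours.

20.10 hours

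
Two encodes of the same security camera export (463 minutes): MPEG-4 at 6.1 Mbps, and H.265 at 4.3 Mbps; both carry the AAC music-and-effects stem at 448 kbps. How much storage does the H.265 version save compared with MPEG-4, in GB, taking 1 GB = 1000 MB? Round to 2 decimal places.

463 min = 27780 s
Audio: 448 kbps = 0.448 Mbps.
MPEG-4: 6.548 Mbps × 27780 s = 181903.4 Mb = 22.738 GB.
H.265: 4.748 Mbps × 27780 s = 131899.4 Mb = 16.487 GB.
Saving: 22.738 − 16.487 = 6.250 GB.

6.25 GB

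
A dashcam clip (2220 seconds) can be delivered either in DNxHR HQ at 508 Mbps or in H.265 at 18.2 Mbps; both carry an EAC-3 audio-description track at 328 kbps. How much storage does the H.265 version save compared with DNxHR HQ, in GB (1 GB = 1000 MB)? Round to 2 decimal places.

135.92 GB

Audio: 328 kbps = 0.328 Mbps.
DNxHR HQ: 508.328 Mbps × 2220 s = 1128488.2 Mb = 141.061 GB.
H.265: 18.528 Mbps × 2220 s = 41132.2 Mb = 5.142 GB.
Saving: 141.061 − 5.142 = 135.919 GB.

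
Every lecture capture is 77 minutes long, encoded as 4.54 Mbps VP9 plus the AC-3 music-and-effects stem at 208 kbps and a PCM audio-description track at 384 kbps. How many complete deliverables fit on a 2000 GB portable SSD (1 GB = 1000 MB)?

77 min = 4620 s
Audio total: 208 + 384 = 592 kbps = 0.592 Mbps.
Total bitrate: 5.132 Mbps.
Per item: 5.132 Mbps × 4620 s = 23,710 Mb = 2,964 MB.
Capacity: 2000 GB = 16,000,000 Mb; 674.83 items → 674 complete.

674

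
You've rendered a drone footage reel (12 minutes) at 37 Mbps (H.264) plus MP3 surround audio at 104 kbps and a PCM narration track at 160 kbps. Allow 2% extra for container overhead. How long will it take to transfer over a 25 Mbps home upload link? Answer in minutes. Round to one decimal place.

18.2 minutes

12 min = 720 s
Audio total: 104 + 160 = 264 kbps = 0.264 Mbps.
Total bitrate: 37.264 Mbps.
File: 37.264 Mbps × 720 s = 26830.1 Mb.
With 2% container overhead: ×1.02. → 27366.7 Mb.
At 25 Mbps: 27366.7 / 25 = 1094.7 s ≈ 18.2 minutes.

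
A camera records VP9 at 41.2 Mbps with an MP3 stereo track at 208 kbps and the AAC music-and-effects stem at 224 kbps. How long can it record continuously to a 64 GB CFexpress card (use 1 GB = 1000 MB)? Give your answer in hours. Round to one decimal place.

Audio total: 208 + 224 = 432 kbps = 0.432 Mbps.
Total bitrate: 41.2 + 0.432 = 41.632 Mbps.
Capacity: 64 GB = 512,000 Mb.
Recording time: 512,000 / 41.632 = 12,298 s ≈ 3.42 hours.

3.4 hours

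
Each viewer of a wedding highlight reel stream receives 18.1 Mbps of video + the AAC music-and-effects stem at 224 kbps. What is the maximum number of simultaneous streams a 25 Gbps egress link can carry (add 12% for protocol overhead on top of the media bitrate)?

Audio: 224 kbps = 0.224 Mbps.
Per-viewer media rate: 18.324 Mbps.
On the wire with 12% overhead: 20.523 Mbps.
25 Gbps = 25,000 Mbps; 25,000 / 20.523 = 1218.15 → 1218 viewers.

1218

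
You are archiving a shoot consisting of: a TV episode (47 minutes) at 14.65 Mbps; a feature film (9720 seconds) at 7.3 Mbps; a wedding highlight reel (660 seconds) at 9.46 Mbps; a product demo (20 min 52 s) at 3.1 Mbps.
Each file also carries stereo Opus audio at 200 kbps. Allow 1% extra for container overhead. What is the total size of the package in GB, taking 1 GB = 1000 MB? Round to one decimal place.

Audio: 200 kbps = 0.200 Mbps.
TV episode: 14.850 Mbps × 2820 s × 1.01 = 42295.8 Mb
feature film: 7.500 Mbps × 9720 s × 1.01 = 73629.0 Mb
wedding highlight reel: 9.660 Mbps × 660 s × 1.01 = 6439.4 Mb
product demo: 3.300 Mbps × 1252 s × 1.01 = 4172.9 Mb
Total: 126537.0 Mb = 15817.1 MB.
= 15.82 GB.

15.8 GB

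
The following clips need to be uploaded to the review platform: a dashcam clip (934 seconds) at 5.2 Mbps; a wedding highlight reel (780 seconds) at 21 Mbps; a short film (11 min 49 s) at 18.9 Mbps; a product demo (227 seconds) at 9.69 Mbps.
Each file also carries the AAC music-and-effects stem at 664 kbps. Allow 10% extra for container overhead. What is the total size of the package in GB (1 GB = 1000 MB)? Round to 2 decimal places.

5.31 GB

Audio: 664 kbps = 0.664 Mbps.
dashcam clip: 5.864 Mbps × 934 s × 1.10 = 6024.7 Mb
wedding highlight reel: 21.664 Mbps × 780 s × 1.10 = 18587.7 Mb
short film: 19.564 Mbps × 709 s × 1.10 = 15258.0 Mb
product demo: 10.354 Mbps × 227 s × 1.10 = 2585.4 Mb
Total: 42455.7 Mb = 5307.0 MB.
= 5.307 GB.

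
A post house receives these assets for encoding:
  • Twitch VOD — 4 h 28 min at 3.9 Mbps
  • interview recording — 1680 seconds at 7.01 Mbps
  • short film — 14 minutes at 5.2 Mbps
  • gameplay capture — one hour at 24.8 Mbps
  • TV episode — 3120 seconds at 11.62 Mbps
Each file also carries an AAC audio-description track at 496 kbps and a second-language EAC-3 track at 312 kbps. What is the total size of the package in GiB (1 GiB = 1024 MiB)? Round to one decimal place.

Audio total: 496 + 312 = 808 kbps = 0.808 Mbps.
Twitch VOD: 4.708 Mbps × 16080 s = 75704.6 Mb
interview recording: 7.818 Mbps × 1680 s = 13134.2 Mb
short film: 6.008 Mbps × 840 s = 5046.7 Mb
gameplay capture: 25.608 Mbps × 3600 s = 92188.8 Mb
TV episode: 12.428 Mbps × 3120 s = 38775.4 Mb
Total: 224849.8 Mb = 28106.2 MB.
= 26.18 GiB.

26.2 GiB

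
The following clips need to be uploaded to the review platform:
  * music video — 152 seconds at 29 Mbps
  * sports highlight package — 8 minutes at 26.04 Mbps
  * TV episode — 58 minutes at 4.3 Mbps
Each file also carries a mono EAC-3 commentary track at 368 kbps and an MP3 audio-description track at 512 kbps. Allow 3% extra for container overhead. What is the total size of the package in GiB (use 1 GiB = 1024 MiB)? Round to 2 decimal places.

Audio total: 368 + 512 = 880 kbps = 0.880 Mbps.
music video: 29.880 Mbps × 152 s × 1.03 = 4678.0 Mb
sports highlight package: 26.920 Mbps × 480 s × 1.03 = 13309.2 Mb
TV episode: 5.180 Mbps × 3480 s × 1.03 = 18567.2 Mb
Total: 36554.5 Mb = 4569.3 MB.
= 4.255 GiB.

4.26 GiB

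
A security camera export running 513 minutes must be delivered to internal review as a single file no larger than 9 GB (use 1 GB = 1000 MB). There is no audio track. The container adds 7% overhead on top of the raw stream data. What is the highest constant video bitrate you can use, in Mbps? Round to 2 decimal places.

2.19 Mbps

Budget: 9 GB = 72000.0 Mb.
Stream payload after overhead: 72000.0 / 1.07 = 67289.7 Mb.
513 min = 30780 s
Total bitrate budget: 67289.7 Mb / 30780 s = 2.186 Mbps.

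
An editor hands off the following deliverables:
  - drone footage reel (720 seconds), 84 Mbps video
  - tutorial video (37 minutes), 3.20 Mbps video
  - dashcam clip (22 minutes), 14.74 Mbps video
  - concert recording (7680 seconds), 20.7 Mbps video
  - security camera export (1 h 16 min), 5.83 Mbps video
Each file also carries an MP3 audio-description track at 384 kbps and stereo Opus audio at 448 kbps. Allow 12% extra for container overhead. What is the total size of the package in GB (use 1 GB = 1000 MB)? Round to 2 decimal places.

40.09 GB

Audio total: 384 + 448 = 832 kbps = 0.832 Mbps.
drone footage reel: 84.832 Mbps × 720 s × 1.12 = 68408.5 Mb
tutorial video: 4.032 Mbps × 2220 s × 1.12 = 10025.2 Mb
dashcam clip: 15.572 Mbps × 1320 s × 1.12 = 23021.6 Mb
concert recording: 21.532 Mbps × 7680 s × 1.12 = 185209.7 Mb
security camera export: 6.662 Mbps × 4560 s × 1.12 = 34024.2 Mb
Total: 320689.2 Mb = 40086.1 MB.
= 40.09 GB.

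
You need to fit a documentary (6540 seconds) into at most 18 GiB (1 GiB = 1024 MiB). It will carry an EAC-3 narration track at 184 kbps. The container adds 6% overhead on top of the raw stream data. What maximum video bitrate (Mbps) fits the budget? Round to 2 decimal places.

Budget: 18 GiB = 154618.8 Mb.
Stream payload after overhead: 154618.8 / 1.06 = 145866.8 Mb.
Total bitrate budget: 145866.8 Mb / 6540 s = 22.304 Mbps.
Audio: 184 kbps = 0.184 Mbps.
Video: 22.304 − 0.184 = 22.120 Mbps.

22.12 Mbps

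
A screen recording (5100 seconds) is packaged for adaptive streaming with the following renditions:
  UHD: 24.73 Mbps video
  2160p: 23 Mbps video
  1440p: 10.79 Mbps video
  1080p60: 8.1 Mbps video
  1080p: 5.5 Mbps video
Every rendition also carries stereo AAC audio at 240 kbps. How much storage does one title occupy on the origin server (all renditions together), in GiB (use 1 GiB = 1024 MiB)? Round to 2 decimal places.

43.53 GiB

Audio: 240 kbps = 0.240 Mbps.
Sum of rendition bitrates: (24.73+0.240) + (23+0.240) + (10.79+0.240) + (8.1+0.240) + (5.5+0.240) = 73.320 Mbps.
× 5100 s = 373,932 Mb = 46,742 MB = 43.53 GiB.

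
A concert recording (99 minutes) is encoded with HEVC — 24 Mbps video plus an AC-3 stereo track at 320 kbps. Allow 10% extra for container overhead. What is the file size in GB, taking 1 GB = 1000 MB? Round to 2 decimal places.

99 min = 5940 s
Audio: 320 kbps = 0.320 Mbps.
Total bitrate: 24 + 0.320 = 24.320 Mbps.
Stream data: 24.320 Mbps × 5940 s = 144460.8 Mb.
With 10% container overhead: ×1.10.
158,907 Mb ÷ 8 = 19,863 MB → 19.86 GB.

19.86 GB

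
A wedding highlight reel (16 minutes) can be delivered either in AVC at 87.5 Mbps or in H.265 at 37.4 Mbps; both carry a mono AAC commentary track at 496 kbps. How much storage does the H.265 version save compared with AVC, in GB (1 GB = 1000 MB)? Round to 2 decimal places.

16 min = 960 s
Audio: 496 kbps = 0.496 Mbps.
AVC: 87.996 Mbps × 960 s = 84476.2 Mb = 10.560 GB.
H.265: 37.896 Mbps × 960 s = 36380.2 Mb = 4.548 GB.
Saving: 10.560 − 4.548 = 6.012 GB.

6.01 GB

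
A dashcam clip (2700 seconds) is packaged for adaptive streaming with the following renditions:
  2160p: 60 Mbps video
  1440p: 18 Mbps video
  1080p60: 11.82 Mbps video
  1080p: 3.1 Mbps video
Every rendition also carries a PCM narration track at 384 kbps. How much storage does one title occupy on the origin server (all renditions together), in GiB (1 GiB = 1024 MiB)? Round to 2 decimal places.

29.69 GiB

Audio: 384 kbps = 0.384 Mbps.
Sum of rendition bitrates: (60+0.384) + (18+0.384) + (11.82+0.384) + (3.1+0.384) = 94.456 Mbps.
× 2700 s = 255,031 Mb = 31,879 MB = 29.69 GiB.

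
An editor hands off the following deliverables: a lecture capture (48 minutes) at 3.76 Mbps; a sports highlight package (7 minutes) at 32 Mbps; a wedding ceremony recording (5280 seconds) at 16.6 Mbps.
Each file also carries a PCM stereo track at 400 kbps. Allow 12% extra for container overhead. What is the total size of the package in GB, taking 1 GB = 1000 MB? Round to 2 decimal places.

Audio: 400 kbps = 0.400 Mbps.
lecture capture: 4.160 Mbps × 2880 s × 1.12 = 13418.5 Mb
sports highlight package: 32.400 Mbps × 420 s × 1.12 = 15241.0 Mb
wedding ceremony recording: 17.000 Mbps × 5280 s × 1.12 = 100531.2 Mb
Total: 129190.7 Mb = 16148.8 MB.
= 16.15 GB.

16.15 GB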